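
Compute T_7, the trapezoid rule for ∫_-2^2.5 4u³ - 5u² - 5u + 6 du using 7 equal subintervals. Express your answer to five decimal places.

4.44260

Δu = (2.5 − (-2))/7 = 9/14.
f(-2) = -36, f(-19/14) = -8811/1372, f(-5/7) = 1908/343, f(-1/14) = 8685/1372, f(4/7) = 774/343, f(17/14) = -387/1372, f(13/7) = 1746/343, f(2.5) = 24.75.
T_7 = (Δu/2)·[f(u_0) + 2f(u_1) + ... + 2f(u_{6}) + f(u_7)].
Sum ≈ 4.44260.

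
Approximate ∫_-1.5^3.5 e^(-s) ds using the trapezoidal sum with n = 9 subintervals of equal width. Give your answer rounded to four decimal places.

4.5654

Δs = (3.5 − (-1.5))/9 = 5/9.
f(-1.5) ≈ 4.4817, f(-17/18) ≈ 2.5714, f(-7/18) ≈ 1.4753, f(1/6) ≈ 0.8465, f(13/18) ≈ 0.4857, f(23/18) ≈ 0.2787, f(11/6) ≈ 0.1599, f(43/18) ≈ 0.0917, f(53/18) ≈ 0.0526, f(3.5) ≈ 0.0302.
T_9 = (Δs/2)·[f(s_0) + 2f(s_1) + ... + 2f(s_{8}) + f(s_9)].
Sum ≈ 4.5654.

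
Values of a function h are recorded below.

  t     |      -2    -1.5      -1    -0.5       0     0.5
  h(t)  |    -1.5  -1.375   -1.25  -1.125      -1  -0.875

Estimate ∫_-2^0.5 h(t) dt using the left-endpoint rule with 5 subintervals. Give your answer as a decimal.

Δt = 0.5.
Sum = 0.5·[(-1.5) + (-1.375) + (-1.25) + (-1.125) + (-1)] = -3.125.

-3.125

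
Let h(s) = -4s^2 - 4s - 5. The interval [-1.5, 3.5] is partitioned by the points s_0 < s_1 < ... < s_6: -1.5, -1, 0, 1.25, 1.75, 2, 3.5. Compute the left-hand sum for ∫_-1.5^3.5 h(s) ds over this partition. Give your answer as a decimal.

Subinterval widths: 0.5, 1, 1.25, 0.5, 0.25, 1.5.
Left endpoints: -1.5, -1, 0, 1.25, 1.75, 2.
h(-1.5) = -8, h(-1) = -5, h(0) = -5, h(1.25) = -16.25, h(1.75) = -24.25, h(2) = -29.
Sum = Σ Δs_i · h(s_i).
Sum = -72.9375.

-72.9375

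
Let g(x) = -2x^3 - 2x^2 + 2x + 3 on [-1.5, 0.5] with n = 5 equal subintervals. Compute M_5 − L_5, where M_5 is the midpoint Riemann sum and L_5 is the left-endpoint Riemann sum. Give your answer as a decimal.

M_5 = 4.14.
L_5 = 4.02.
M_5 − L_5 = 0.12.

0.12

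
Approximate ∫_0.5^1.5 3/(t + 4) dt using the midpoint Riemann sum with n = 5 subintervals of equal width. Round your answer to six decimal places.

Δt = (1.5 − 0.5)/5 = 0.2.
Midpoints: 0.6, 0.8, 1, 1.2, 1.4.
f(0.6) = 15/23, f(0.8) = 0.625, f(1) = 0.6, f(1.2) = 15/26, f(1.4) = 5/9.
Sum = Δt · [f(0.6) + f(0.8) + f(1) + f(1.2) + f(1.4)].
Sum ≈ 0.601931.

0.601931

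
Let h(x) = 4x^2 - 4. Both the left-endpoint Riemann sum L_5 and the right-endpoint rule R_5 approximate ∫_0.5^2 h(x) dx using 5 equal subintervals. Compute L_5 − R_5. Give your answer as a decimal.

L_5 = 2.34.
R_5 = 6.84.
L_5 − R_5 = -4.5.

-4.5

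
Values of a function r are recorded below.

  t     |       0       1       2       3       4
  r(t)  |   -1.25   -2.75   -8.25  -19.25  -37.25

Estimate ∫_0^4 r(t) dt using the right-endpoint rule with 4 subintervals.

-67.5

Δt = 1.
Sum = 1·[(-2.75) + (-8.25) + (-19.25) + (-37.25)] = -67.5.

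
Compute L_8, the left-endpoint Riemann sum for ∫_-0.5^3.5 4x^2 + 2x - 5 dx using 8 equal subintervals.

Δx = (3.5 − (-0.5))/8 = 0.5.
Left endpoints: -0.5, 0, 0.5, 1, 1.5, 2, 2.5, 3.
f(-0.5) = -5, f(0) = -5, f(0.5) = -3, f(1) = 1, f(1.5) = 7, f(2) = 15, f(2.5) = 25, f(3) = 37.
Sum = Δx · [f(-0.5) + f(0) + f(0.5) + ...].
Sum = 36.

36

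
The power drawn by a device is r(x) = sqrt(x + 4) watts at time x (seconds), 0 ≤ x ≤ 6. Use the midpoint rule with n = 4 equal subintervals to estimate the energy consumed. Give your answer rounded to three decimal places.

15.757

Δx = (6 − 0)/4 = 1.5.
Midpoints: 0.75, 2.25, 3.75, 5.25.
r(0.75) ≈ 2.179, r(2.25) ≈ 2.500, r(3.75) ≈ 2.784, r(5.25) ≈ 3.041.
Sum = Δx · [r(0.75) + r(2.25) + r(3.75) + r(5.25)].
Sum ≈ 15.757.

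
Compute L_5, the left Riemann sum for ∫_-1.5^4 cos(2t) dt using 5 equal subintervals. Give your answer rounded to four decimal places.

Δt = (4 − (-1.5))/5 = 1.1.
Left endpoints: -1.5, -0.4, 0.7, 1.8, 2.9.
f(-1.5) ≈ -0.9900, f(-0.4) ≈ 0.6967, f(0.7) ≈ 0.1700, f(1.8) ≈ -0.8968, f(2.9) ≈ 0.8855.
Sum = Δt · [f(-1.5) + f(-0.4) + f(0.7) + f(1.8) + f(2.9)].
Sum ≈ -0.1480.

-0.1480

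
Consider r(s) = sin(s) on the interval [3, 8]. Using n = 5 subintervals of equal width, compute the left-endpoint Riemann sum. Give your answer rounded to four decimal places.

Δs = (8 − 3)/5 = 1.
Left endpoints: 3, 4, 5, 6, 7.
r(3) ≈ 0.1411, r(4) ≈ -0.7568, r(5) ≈ -0.9589, r(6) ≈ -0.2794, r(7) ≈ 0.6570.
Sum = Δs · [r(3) + r(4) + r(5) + r(6) + r(7)].
Sum ≈ -1.1970.

-1.1970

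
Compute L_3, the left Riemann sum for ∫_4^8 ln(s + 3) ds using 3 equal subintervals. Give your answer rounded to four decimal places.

8.4465

Δs = (8 − 4)/3 = 4/3.
Left endpoints: 4, 16/3, 20/3.
f(4) ≈ 1.9459, f(16/3) ≈ 2.1203, f(20/3) ≈ 2.2687.
Sum = Δs · [f(4) + f(16/3) + f(20/3)].
Sum ≈ 8.4465.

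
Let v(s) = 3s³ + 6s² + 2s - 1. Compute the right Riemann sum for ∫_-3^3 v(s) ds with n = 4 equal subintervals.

Δs = (3 − (-3))/4 = 1.5.
Right endpoints: -1.5, 0, 1.5, 3.
v(-1.5) = -0.625, v(0) = -1, v(1.5) = 25.625, v(3) = 140.
Sum = Δs · [v(-1.5) + v(0) + v(1.5) + v(3)].
Sum = 246.

246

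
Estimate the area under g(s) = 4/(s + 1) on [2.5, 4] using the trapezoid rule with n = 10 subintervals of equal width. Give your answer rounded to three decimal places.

Δs = (4 − 2.5)/10 = 0.15.
g(2.5) = 8/7, g(2.65) = 80/73, g(2.8) = 20/19, g(2.95) = 80/79, g(3.1) = 40/41, g(3.25) = 16/17, g(3.4) = 10/11, g(3.55) = 80/91, g(3.7) = 40/47, g(3.85) = 80/97, g(4) = 0.8.
T_10 = (Δs/2)·[g(s_0) + 2g(s_1) + ... + 2g(s_{9}) + g(s_10)].
Sum ≈ 1.427.

1.427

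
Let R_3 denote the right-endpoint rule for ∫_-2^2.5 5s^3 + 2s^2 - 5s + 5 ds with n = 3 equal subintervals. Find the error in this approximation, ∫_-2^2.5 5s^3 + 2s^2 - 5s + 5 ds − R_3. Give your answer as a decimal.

Exact integral: ∫_-2^2.5 f(s) ds = 61.453125.
R_3 = 146.25.
Error = 61.453125 − 146.25 = -84.796875.

-84.796875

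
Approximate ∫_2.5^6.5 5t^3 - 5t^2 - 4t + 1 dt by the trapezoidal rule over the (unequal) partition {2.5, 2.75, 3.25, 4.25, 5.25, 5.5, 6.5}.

Subinterval widths: 0.25, 0.5, 1, 1, 0.25, 1.
f(2.5) = 37.875, f(2.75) = 56.171875, f(3.25) = 106.828125, f(4.25) = 277.515625, f(5.25) = 565.703125, f(5.5) = 659.625, f(6.5) = 1136.875.
On each subinterval the trapezoid contributes (Δt_i/2)·[f(t_{i-1}) + f(t_i)].
Sum = 1717.703125.

1717.703125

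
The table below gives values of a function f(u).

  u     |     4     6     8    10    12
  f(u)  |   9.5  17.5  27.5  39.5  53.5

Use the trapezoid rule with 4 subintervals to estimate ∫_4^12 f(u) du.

232

Δu = 2.
T_4 = (2/2)·[9.5 + 2·17.5 + 2·27.5 + 2·39.5 + 53.5] = 232.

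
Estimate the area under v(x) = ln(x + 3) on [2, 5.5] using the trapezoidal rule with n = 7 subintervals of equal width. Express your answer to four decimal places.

6.6417

Δx = (5.5 − 2)/7 = 0.5.
v(2) ≈ 1.6094, v(2.5) ≈ 1.7047, v(3) ≈ 1.7918, v(3.5) ≈ 1.8718, v(4) ≈ 1.9459, v(4.5) ≈ 2.0149, v(5) ≈ 2.0794, v(5.5) ≈ 2.1401.
T_7 = (Δx/2)·[v(x_0) + 2v(x_1) + ... + 2v(x_{6}) + v(x_7)].
Sum ≈ 6.6417.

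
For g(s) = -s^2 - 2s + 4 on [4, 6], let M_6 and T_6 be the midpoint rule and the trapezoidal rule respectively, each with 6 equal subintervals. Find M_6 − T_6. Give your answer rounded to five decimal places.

0.05556

M_6 ≈ -62.6481481.
T_6 ≈ -62.7037037.
M_6 − T_6 ≈ 0.05556.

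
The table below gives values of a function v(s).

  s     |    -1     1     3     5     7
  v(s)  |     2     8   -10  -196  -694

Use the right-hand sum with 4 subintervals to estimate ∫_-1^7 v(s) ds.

Δs = 2.
Sum = 2·[8 + (-10) + (-196) + (-694)] = -1784.

-1784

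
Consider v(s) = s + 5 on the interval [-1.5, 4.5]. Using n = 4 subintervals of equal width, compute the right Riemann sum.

43.5

Δs = (4.5 − (-1.5))/4 = 1.5.
Right endpoints: 0, 1.5, 3, 4.5.
v(0) = 5, v(1.5) = 6.5, v(3) = 8, v(4.5) = 9.5.
Sum = Δs · [v(0) + v(1.5) + v(3) + v(4.5)].
Sum = 43.5.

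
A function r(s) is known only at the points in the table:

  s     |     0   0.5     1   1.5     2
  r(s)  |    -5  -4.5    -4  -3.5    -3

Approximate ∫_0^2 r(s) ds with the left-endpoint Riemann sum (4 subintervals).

-8.5

Δs = 0.5.
Sum = 0.5·[(-5) + (-4.5) + (-4) + (-3.5)] = -8.5.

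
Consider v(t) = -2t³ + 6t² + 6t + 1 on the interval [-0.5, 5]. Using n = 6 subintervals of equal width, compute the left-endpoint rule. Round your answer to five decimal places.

43.26476

Δt = (5 − (-0.5))/6 = 11/12.
Left endpoints: -0.5, 5/12, 4/3, 2.25, 19/6, 49/12.
v(-0.5) = -0.25, v(5/12) = 3799/864, v(4/3) = 403/27, v(2.25) = 22.09375, v(19/6) = 1799/108, v(49/12) = -9181/864.
Sum = Δt · [v(-0.5) + v(5/12) + v(4/3) + ...].
Sum ≈ 43.26476.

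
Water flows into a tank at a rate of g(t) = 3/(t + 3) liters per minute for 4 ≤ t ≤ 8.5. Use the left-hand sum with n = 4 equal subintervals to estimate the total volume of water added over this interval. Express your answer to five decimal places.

Δt = (8.5 − 4)/4 = 1.125.
Left endpoints: 4, 5.125, 6.25, 7.375.
g(4) = 3/7, g(5.125) = 24/65, g(6.25) = 12/37, g(7.375) = 24/83.
Sum = Δt · [g(4) + g(5.125) + g(6.25) + g(7.375)].
Sum ≈ 1.58769.

1.58769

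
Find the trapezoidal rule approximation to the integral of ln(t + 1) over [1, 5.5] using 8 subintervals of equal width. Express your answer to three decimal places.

Δt = (5.5 − 1)/8 = 0.5625.
f(1) ≈ 0.693, f(1.5625) ≈ 0.941, f(2.125) ≈ 1.139, f(2.6875) ≈ 1.305, f(3.25) ≈ 1.447, f(3.8125) ≈ 1.571, f(4.375) ≈ 1.682, f(4.9375) ≈ 1.781, f(5.5) ≈ 1.872.
T_8 = (Δt/2)·[f(t_0) + 2f(t_1) + ... + 2f(t_{7}) + f(t_8)].
Sum ≈ 6.271.

6.271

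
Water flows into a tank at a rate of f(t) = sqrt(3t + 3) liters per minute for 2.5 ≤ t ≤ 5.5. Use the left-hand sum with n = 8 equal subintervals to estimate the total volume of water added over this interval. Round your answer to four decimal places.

Δt = (5.5 − 2.5)/8 = 0.375.
Left endpoints: 2.5, 2.875, 3.25, 3.625, 4, 4.375, 4.75, 5.125.
f(2.5) ≈ 3.2404, f(2.875) ≈ 3.4095, f(3.25) ≈ 3.5707, f(3.625) ≈ 3.7249, f(4) ≈ 3.8730, f(4.375) ≈ 4.0156, f(4.75) ≈ 4.1533, f(5.125) ≈ 4.2866.
Sum = Δt · [f(2.5) + f(2.875) + f(3.25) + ...].
Sum ≈ 11.3528.

11.3528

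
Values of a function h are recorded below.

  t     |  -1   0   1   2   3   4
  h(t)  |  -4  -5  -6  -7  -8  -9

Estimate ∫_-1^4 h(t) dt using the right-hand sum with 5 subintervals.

-35

Δt = 1.
Sum = 1·[(-5) + (-6) + (-7) + (-8) + (-9)] = -35.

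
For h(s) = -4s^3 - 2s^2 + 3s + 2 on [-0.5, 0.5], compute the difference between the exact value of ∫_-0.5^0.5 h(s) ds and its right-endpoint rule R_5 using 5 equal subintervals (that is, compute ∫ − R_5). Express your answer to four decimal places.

Exact integral: ∫_-0.5^0.5 h(s) ds ≈ 1.833333.
R_5 = 2.02.
Error ≈ 1.833333 − 2.02 ≈ -0.1867.

-0.1867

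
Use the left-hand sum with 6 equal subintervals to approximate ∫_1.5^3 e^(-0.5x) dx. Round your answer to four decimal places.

Δx = (3 − 1.5)/6 = 0.25.
Left endpoints: 1.5, 1.75, 2, 2.25, 2.5, 2.75.
f(1.5) ≈ 0.4724, f(1.75) ≈ 0.4169, f(2) ≈ 0.3679, f(2.25) ≈ 0.3247, f(2.5) ≈ 0.2865, f(2.75) ≈ 0.2528.
Sum = Δx · [f(1.5) + f(1.75) + f(2) + ...].
Sum ≈ 0.5303.

0.5303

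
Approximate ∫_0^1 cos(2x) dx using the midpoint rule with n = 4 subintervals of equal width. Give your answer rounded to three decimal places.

Δx = (1 − 0)/4 = 0.25.
Midpoints: 0.125, 0.375, 0.625, 0.875.
f(0.125) ≈ 0.969, f(0.375) ≈ 0.732, f(0.625) ≈ 0.315, f(0.875) ≈ -0.178.
Sum = Δx · [f(0.125) + f(0.375) + f(0.625) + f(0.875)].
Sum ≈ 0.459.

0.459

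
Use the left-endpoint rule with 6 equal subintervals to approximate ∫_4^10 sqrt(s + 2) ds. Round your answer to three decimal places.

Δs = (10 − 4)/6 = 1.
Left endpoints: 4, 5, 6, 7, 8, 9.
f(4) ≈ 2.449, f(5) ≈ 2.646, f(6) ≈ 2.828, f(7) ≈ 3.000, f(8) ≈ 3.162, f(9) ≈ 3.317.
Sum = Δs · [f(4) + f(5) + f(6) + ...].
Sum ≈ 17.403.

17.403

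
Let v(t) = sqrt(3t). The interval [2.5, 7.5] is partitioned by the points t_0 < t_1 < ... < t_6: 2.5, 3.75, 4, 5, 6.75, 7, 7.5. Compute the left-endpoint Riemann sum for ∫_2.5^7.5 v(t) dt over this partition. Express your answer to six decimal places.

Subinterval widths: 1.25, 0.25, 1, 1.75, 0.25, 0.5.
Left endpoints: 2.5, 3.75, 4, 5, 6.75, 7.
v(2.5) ≈ 2.738613, v(3.75) ≈ 3.354102, v(4) ≈ 3.464102, v(5) ≈ 3.872983, v(6.75) ≈ 4.500000, v(7) ≈ 4.582576.
Sum = Σ Δt_i · v(t_i).
Sum ≈ 17.919902.

17.919902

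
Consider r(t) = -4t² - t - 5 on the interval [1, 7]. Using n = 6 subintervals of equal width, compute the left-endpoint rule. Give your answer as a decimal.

-415

Δt = (7 − 1)/6 = 1.
Left endpoints: 1, 2, 3, 4, 5, 6.
r(1) = -10, r(2) = -23, r(3) = -44, r(4) = -73, r(5) = -110, r(6) = -155.
Sum = Δt · [r(1) + r(2) + r(3) + ...].
Sum = -415.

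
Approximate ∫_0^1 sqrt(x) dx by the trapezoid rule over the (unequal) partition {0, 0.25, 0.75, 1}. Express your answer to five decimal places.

Subinterval widths: 0.25, 0.5, 0.25.
f(0) ≈ 0.00000, f(0.25) ≈ 0.50000, f(0.75) ≈ 0.86603, f(1) ≈ 1.00000.
On each subinterval the trapezoid contributes (Δx_i/2)·[f(x_{i-1}) + f(x_i)].
Sum ≈ 0.63726.

0.63726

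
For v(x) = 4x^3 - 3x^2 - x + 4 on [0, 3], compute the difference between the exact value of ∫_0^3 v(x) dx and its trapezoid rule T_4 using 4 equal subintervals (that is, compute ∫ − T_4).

Exact integral: ∫_0^3 v(x) dx = 61.5.
T_4 = 65.71875.
Error = 61.5 − 65.71875 = -4.21875.

-4.21875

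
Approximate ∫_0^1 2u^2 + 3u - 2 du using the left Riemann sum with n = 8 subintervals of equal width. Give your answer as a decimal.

Δu = (1 − 0)/8 = 0.125.
Left endpoints: 0, 0.125, 0.25, 0.375, 0.5, 0.625, 0.75, 0.875.
f(0) = -2, f(0.125) = -1.59375, f(0.25) = -1.125, f(0.375) = -0.59375, f(0.5) = 0, f(0.625) = 0.65625, f(0.75) = 1.375, f(0.875) = 2.15625.
Sum = Δu · [f(0) + f(0.125) + f(0.25) + ...].
Sum = -0.140625.

-0.140625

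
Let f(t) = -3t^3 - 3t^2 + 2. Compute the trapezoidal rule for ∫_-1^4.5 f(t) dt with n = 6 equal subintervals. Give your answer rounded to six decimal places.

-402.364149

Δt = (4.5 − (-1))/6 = 11/12.
f(-1) = 2, f(-1/12) = 1141/576, f(5/6) = -131/72, f(1.75) = -23.265625, f(8/3) = -686/9, f(43/12) = -100543/576, f(4.5) = -332.125.
T_6 = (Δt/2)·[f(t_0) + 2f(t_1) + ... + 2f(t_{5}) + f(t_6)].
Sum ≈ -402.364149.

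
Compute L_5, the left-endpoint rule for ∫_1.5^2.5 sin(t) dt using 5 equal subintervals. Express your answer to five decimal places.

0.90887

Δt = (2.5 − 1.5)/5 = 0.2.
Left endpoints: 1.5, 1.7, 1.9, 2.1, 2.3.
f(1.5) ≈ 0.99749, f(1.7) ≈ 0.99166, f(1.9) ≈ 0.94630, f(2.1) ≈ 0.86321, f(2.3) ≈ 0.74571.
Sum = Δt · [f(1.5) + f(1.7) + f(1.9) + f(2.1) + f(2.3)].
Sum ≈ 0.90887.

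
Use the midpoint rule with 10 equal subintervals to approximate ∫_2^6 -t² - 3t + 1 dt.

-113.28

Δt = (6 − 2)/10 = 0.4.
Midpoints: 2.2, 2.6, 3, 3.4, 3.8, 4.2, 4.6, 5, 5.4, 5.8.
f(2.2) = -10.44, f(2.6) = -13.56, f(3) = -17, f(3.4) = -20.76, f(3.8) = -24.84, f(4.2) = -29.24, f(4.6) = -33.96, f(5) = -39, f(5.4) = -44.36, f(5.8) = -50.04.
Sum = Δt · [f(2.2) + f(2.6) + f(3) + ...].
Sum = -113.28.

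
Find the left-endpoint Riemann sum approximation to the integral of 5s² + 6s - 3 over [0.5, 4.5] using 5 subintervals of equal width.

Δs = (4.5 − 0.5)/5 = 0.8.
Left endpoints: 0.5, 1.3, 2.1, 2.9, 3.7.
f(0.5) = 1.25, f(1.3) = 13.25, f(2.1) = 31.65, f(2.9) = 56.45, f(3.7) = 87.65.
Sum = Δs · [f(0.5) + f(1.3) + f(2.1) + f(2.9) + f(3.7)].
Sum = 152.2.

152.2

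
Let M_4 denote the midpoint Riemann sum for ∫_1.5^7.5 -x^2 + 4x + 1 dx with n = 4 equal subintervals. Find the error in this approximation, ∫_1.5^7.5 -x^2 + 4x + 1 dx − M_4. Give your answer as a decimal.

Exact integral: ∫_1.5^7.5 f(x) dx = -25.5.
M_4 = -24.375.
Error = -25.5 − (-24.375) = -1.125.

-1.125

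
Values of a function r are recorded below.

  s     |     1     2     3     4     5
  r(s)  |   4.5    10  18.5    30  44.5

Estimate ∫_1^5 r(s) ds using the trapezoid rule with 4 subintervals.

83

Δs = 1.
T_4 = (1/2)·[4.5 + 2·10 + 2·18.5 + 2·30 + 44.5] = 83.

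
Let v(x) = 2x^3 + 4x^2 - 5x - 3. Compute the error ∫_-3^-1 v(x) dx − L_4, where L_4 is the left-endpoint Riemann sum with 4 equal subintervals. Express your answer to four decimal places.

Exact integral: ∫_-3^-1 v(x) dx ≈ 8.666667.
L_4 = 5.5.
Error ≈ 8.666667 − 5.5 ≈ 3.1667.

3.1667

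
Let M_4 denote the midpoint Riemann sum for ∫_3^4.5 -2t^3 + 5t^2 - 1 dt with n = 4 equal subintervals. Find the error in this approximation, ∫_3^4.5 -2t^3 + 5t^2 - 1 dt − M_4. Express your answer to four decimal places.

-0.3076

Exact integral: ∫_3^4.5 f(t) dt = -59.15625.
M_4 ≈ -58.848633.
Error ≈ -59.15625 − (-58.848633) ≈ -0.3076.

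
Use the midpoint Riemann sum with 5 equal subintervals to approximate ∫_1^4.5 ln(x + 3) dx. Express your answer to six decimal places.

6.068970

Δx = (4.5 − 1)/5 = 0.7.
Midpoints: 1.35, 2.05, 2.75, 3.45, 4.15.
f(1.35) ≈ 1.470176, f(2.05) ≈ 1.619388, f(2.75) ≈ 1.749200, f(3.45) ≈ 1.864080, f(4.15) ≈ 1.967112.
Sum = Δx · [f(1.35) + f(2.05) + f(2.75) + f(3.45) + f(4.15)].
Sum ≈ 6.068970.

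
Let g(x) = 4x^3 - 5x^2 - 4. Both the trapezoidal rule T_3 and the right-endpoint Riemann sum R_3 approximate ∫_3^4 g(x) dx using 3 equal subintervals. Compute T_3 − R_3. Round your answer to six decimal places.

-18.833333

T_3 ≈ 110.01851852.
R_3 ≈ 128.85185185.
T_3 − R_3 ≈ -18.833333.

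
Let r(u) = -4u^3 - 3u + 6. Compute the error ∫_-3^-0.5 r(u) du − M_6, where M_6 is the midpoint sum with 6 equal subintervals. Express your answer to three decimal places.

Exact integral: ∫_-3^-0.5 r(u) du = 109.0625.
M_6 ≈ 108.30295.
Error ≈ 109.0625 − 108.30295 ≈ 0.760.

0.760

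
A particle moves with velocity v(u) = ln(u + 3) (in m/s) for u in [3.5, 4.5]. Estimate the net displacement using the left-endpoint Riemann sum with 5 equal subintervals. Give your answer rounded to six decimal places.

Δu = (4.5 − 3.5)/5 = 0.2.
Left endpoints: 3.5, 3.7, 3.9, 4.1, 4.3.
v(3.5) ≈ 1.871802, v(3.7) ≈ 1.902108, v(3.9) ≈ 1.931521, v(4.1) ≈ 1.960095, v(4.3) ≈ 1.987874.
Sum = Δu · [v(3.5) + v(3.7) + v(3.9) + v(4.1) + v(4.3)].
Sum ≈ 1.930680.

1.930680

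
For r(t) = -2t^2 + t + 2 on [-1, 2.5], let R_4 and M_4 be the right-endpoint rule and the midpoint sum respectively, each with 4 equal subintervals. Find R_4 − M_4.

R_4 = -5.4140625.
M_4 = -1.01171875.
R_4 − M_4 = -4.40234375.

-4.40234375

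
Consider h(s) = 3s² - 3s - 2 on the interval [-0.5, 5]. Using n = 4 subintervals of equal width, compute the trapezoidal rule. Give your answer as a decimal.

Δs = (5 − (-0.5))/4 = 1.375.
h(-0.5) = 0.25, h(0.875) = -2.328125, h(2.25) = 6.4375, h(3.625) = 26.546875, h(5) = 58.
T_4 = (Δs/2)·[h(s_0) + 2h(s_1) + 2h(s_2) + 2h(s_3) + h(s_4)].
Sum = 82.19921875.

82.19921875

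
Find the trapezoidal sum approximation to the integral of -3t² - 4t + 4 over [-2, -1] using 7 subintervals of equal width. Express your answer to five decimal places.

2.98980

Δt = (-1 − (-2))/7 = 1/7.
f(-2) = 0, f(-13/7) = 53/49, f(-12/7) = 100/49, f(-11/7) = 141/49, f(-10/7) = 176/49, f(-9/7) = 205/49, f(-8/7) = 228/49, f(-1) = 5.
T_7 = (Δt/2)·[f(t_0) + 2f(t_1) + ... + 2f(t_{6}) + f(t_7)].
Sum ≈ 2.98980.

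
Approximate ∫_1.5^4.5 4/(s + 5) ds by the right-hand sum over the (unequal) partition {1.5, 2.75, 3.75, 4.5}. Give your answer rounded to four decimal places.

1.4181

Subinterval widths: 1.25, 1, 0.75.
Right endpoints: 2.75, 3.75, 4.5.
f(2.75) = 16/31, f(3.75) = 16/35, f(4.5) = 8/19.
Sum = Σ Δs_i · f(s_i).
Sum ≈ 1.4181.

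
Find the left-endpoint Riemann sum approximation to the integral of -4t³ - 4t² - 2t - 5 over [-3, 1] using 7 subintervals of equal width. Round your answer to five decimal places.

Δt = (1 − (-3))/7 = 4/7.
Left endpoints: -3, -17/7, -13/7, -9/7, -5/7, -1/7, 3/7.
f(-3) = 73, f(-17/7) = 11511/343, f(-13/7) = 3615/343, f(-9/7) = -185/343, f(-5/7) = -1425/343, f(-1/7) = -1641/343, f(3/7) = -2369/343.
Sum = Δt · [f(-3) + f(-17/7) + f(-13/7) + ...].
Sum ≈ 57.55102.

57.55102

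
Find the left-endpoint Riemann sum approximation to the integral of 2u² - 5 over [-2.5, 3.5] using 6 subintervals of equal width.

Δu = (3.5 − (-2.5))/6 = 1.
Left endpoints: -2.5, -1.5, -0.5, 0.5, 1.5, 2.5.
f(-2.5) = 7.5, f(-1.5) = -0.5, f(-0.5) = -4.5, f(0.5) = -4.5, f(1.5) = -0.5, f(2.5) = 7.5.
Sum = Δu · [f(-2.5) + f(-1.5) + f(-0.5) + ...].
Sum = 5.

5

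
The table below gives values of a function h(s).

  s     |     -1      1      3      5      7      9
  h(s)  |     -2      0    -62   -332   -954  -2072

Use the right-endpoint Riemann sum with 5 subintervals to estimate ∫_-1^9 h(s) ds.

-6840

Δs = 2.
Sum = 2·[0 + (-62) + (-332) + (-954) + (-2072)] = -6840.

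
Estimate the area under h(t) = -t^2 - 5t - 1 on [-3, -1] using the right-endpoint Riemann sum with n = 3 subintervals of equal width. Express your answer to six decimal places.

Δt = (-1 − (-3))/3 = 2/3.
Right endpoints: -7/3, -5/3, -1.
h(-7/3) = 47/9, h(-5/3) = 41/9, h(-1) = 3.
Sum = Δt · [h(-7/3) + h(-5/3) + h(-1)].
Sum ≈ 8.518519.

8.518519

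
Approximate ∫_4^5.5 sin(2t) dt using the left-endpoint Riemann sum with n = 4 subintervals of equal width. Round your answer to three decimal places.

0.302

Δt = (5.5 − 4)/4 = 0.375.
Left endpoints: 4, 4.375, 4.75, 5.125.
f(4) ≈ 0.989, f(4.375) ≈ 0.625, f(4.75) ≈ -0.075, f(5.125) ≈ -0.735.
Sum = Δt · [f(4) + f(4.375) + f(4.75) + f(5.125)].
Sum ≈ 0.302.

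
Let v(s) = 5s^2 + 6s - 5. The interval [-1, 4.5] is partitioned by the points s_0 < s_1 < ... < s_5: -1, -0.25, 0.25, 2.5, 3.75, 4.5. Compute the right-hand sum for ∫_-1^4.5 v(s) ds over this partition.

288.78125

Subinterval widths: 0.75, 0.5, 2.25, 1.25, 0.75.
Right endpoints: -0.25, 0.25, 2.5, 3.75, 4.5.
v(-0.25) = -6.1875, v(0.25) = -3.1875, v(2.5) = 41.25, v(3.75) = 87.8125, v(4.5) = 123.25.
Sum = Σ Δs_i · v(s_i).
Sum = 288.78125.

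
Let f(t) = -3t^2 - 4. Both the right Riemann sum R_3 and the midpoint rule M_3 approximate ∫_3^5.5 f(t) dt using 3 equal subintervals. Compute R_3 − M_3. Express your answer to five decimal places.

-27.86458

R_3 ≈ -176.8055556.
M_3 ≈ -148.9409722.
R_3 − M_3 ≈ -27.86458.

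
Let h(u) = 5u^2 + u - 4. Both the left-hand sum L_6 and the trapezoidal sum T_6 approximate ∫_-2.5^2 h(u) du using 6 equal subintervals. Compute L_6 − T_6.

L_6 = 24.890625.
T_6 = 22.359375.
L_6 − T_6 = 2.53125.

2.53125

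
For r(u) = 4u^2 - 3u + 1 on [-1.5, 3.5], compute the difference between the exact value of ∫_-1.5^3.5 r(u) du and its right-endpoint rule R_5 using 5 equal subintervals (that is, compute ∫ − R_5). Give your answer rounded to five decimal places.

Exact integral: ∫_-1.5^3.5 r(u) du ≈ 51.6666667.
R_5 = 67.5.
Error ≈ 51.6666667 − 67.5 ≈ -15.83333.

-15.83333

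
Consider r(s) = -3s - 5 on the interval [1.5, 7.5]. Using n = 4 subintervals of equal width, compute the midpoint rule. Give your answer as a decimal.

-111

Δs = (7.5 − 1.5)/4 = 1.5.
Midpoints: 2.25, 3.75, 5.25, 6.75.
r(2.25) = -11.75, r(3.75) = -16.25, r(5.25) = -20.75, r(6.75) = -25.25.
Sum = Δs · [r(2.25) + r(3.75) + r(5.25) + r(6.75)].
Sum = -111.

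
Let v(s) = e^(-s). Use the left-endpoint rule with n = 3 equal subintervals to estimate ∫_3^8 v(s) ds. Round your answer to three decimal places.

Δs = (8 − 3)/3 = 5/3.
Left endpoints: 3, 14/3, 19/3.
v(3) ≈ 0.050, v(14/3) ≈ 0.009, v(19/3) ≈ 0.002.
Sum = Δs · [v(3) + v(14/3) + v(19/3)].
Sum ≈ 0.102.

0.102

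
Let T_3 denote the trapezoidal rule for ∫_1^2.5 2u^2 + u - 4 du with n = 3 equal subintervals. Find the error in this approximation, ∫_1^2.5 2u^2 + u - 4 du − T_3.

Exact integral: ∫_1^2.5 f(u) du = 6.375.
T_3 = 6.5.
Error = 6.375 − 6.5 = -0.125.

-0.125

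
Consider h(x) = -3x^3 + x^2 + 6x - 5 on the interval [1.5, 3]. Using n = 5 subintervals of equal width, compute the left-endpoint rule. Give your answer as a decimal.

-28.4925

Δx = (3 − 1.5)/5 = 0.3.
Left endpoints: 1.5, 1.8, 2.1, 2.4, 2.7.
h(1.5) = -3.875, h(1.8) = -8.456, h(2.1) = -15.773, h(2.4) = -26.312, h(2.7) = -40.559.
Sum = Δx · [h(1.5) + h(1.8) + h(2.1) + h(2.4) + h(2.7)].
Sum = -28.4925.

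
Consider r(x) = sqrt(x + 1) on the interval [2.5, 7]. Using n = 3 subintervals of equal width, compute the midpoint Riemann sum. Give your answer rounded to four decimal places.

Δx = (7 − 2.5)/3 = 1.5.
Midpoints: 3.25, 4.75, 6.25.
r(3.25) ≈ 2.0616, r(4.75) ≈ 2.3979, r(6.25) ≈ 2.6926.
Sum = Δx · [r(3.25) + r(4.75) + r(6.25)].
Sum ≈ 10.7281.

10.7281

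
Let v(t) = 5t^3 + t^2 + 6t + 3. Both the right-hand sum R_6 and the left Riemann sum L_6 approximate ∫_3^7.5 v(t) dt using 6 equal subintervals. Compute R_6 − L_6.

1536.46875

R_6 = 4942.58203125.
L_6 = 3406.11328125.
R_6 − L_6 = 1536.46875.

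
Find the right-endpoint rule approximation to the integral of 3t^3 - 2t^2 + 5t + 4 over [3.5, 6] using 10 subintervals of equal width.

Δt = (6 − 3.5)/10 = 0.25.
Right endpoints: 3.75, 4, 4.25, 4.5, 4.75, 5, 5.25, 5.5, 5.75, 6.
f(3.75) = 152.828125, f(4) = 184, f(4.25) = 219.421875, f(4.5) = 259.375, f(4.75) = 304.140625, f(5) = 354, f(5.25) = 409.234375, f(5.5) = 470.125, f(5.75) = 536.953125, f(6) = 610.
Sum = Δt · [f(3.75) + f(4) + f(4.25) + ...].
Sum = 875.01953125.

875.01953125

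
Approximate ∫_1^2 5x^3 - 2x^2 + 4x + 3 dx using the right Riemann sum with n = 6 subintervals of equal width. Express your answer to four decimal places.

Δx = (2 − 1)/6 = 1/6.
Right endpoints: 7/6, 4/3, 1.5, 5/3, 11/6, 2.
f(7/6) = 2783/216, f(4/3) = 449/27, f(1.5) = 21.375, f(5/3) = 736/27, f(11/6) = 7435/216, f(2) = 43.
Sum = Δx · [f(7/6) + f(4/3) + f(1.5) + ...].
Sum ≈ 25.9282.

25.9282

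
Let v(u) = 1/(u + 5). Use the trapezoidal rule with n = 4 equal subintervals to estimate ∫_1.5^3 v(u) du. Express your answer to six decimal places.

0.207734

Δu = (3 − 1.5)/4 = 0.375.
v(1.5) = 2/13, v(1.875) = 8/55, v(2.25) = 4/29, v(2.625) = 8/61, v(3) = 0.125.
T_4 = (Δu/2)·[v(u_0) + 2v(u_1) + 2v(u_2) + 2v(u_3) + v(u_4)].
Sum ≈ 0.207734.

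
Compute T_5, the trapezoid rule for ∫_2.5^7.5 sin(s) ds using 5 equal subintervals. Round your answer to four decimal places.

Δs = (7.5 − 2.5)/5 = 1.
f(2.5) ≈ 0.5985, f(3.5) ≈ -0.3508, f(4.5) ≈ -0.9775, f(5.5) ≈ -0.7055, f(6.5) ≈ 0.2151, f(7.5) ≈ 0.9380.
T_5 = (Δs/2)·[f(s_0) + 2f(s_1) + ... + 2f(s_{4}) + f(s_5)].
Sum ≈ -1.0505.

-1.0505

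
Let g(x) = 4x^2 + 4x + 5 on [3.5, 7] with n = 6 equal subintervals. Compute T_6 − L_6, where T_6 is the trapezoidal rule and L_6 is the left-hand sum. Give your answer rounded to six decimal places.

T_6 ≈ 491.96064815.
L_6 ≈ 445.00231481.
T_6 − L_6 ≈ 46.958333.

46.958333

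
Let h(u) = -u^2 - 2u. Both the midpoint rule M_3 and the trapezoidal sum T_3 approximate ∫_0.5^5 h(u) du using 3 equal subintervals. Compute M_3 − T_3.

M_3 = -65.53125.
T_3 = -68.0625.
M_3 − T_3 = 2.53125.

2.53125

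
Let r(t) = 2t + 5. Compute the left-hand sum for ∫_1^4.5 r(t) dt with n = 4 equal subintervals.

33.6875

Δt = (4.5 − 1)/4 = 0.875.
Left endpoints: 1, 1.875, 2.75, 3.625.
r(1) = 7, r(1.875) = 8.75, r(2.75) = 10.5, r(3.625) = 12.25.
Sum = Δt · [r(1) + r(1.875) + r(2.75) + r(3.625)].
Sum = 33.6875.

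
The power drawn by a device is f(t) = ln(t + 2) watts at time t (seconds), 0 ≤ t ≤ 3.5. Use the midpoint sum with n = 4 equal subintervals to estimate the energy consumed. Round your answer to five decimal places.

4.49981

Δt = (3.5 − 0)/4 = 0.875.
Midpoints: 0.4375, 1.3125, 2.1875, 3.0625.
f(0.4375) ≈ 0.89097, f(1.3125) ≈ 1.19770, f(2.1875) ≈ 1.43210, f(3.0625) ≈ 1.62186.
Sum = Δt · [f(0.4375) + f(1.3125) + f(2.1875) + f(3.0625)].
Sum ≈ 4.49981.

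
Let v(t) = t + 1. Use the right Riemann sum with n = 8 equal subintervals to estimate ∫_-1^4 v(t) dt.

14.0625

Δt = (4 − (-1))/8 = 0.625.
Right endpoints: -0.375, 0.25, 0.875, 1.5, 2.125, 2.75, 3.375, 4.
v(-0.375) = 0.625, v(0.25) = 1.25, v(0.875) = 1.875, v(1.5) = 2.5, v(2.125) = 3.125, v(2.75) = 3.75, v(3.375) = 4.375, v(4) = 5.
Sum = Δt · [v(-0.375) + v(0.25) + v(0.875) + ...].
Sum = 14.0625.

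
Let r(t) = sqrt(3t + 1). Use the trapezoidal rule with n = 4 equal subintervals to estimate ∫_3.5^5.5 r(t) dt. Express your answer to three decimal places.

7.600

Δt = (5.5 − 3.5)/4 = 0.5.
r(3.5) ≈ 3.391, r(4) ≈ 3.606, r(4.5) ≈ 3.808, r(5) ≈ 4.000, r(5.5) ≈ 4.183.
T_4 = (Δt/2)·[r(t_0) + 2r(t_1) + 2r(t_2) + 2r(t_3) + r(t_4)].
Sum ≈ 7.600.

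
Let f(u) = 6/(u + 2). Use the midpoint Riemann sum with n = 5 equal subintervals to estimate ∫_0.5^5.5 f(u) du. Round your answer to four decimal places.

Δu = (5.5 − 0.5)/5 = 1.
Midpoints: 1, 2, 3, 4, 5.
f(1) = 2, f(2) = 1.5, f(3) = 1.2, f(4) = 1, f(5) = 6/7.
Sum = Δu · [f(1) + f(2) + f(3) + f(4) + f(5)].
Sum ≈ 6.5571.

6.5571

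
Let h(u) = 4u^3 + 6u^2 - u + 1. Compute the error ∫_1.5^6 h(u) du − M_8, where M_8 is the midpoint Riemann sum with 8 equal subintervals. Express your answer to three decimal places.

6.051

Exact integral: ∫_1.5^6 h(u) du = 1703.8125.
M_8 ≈ 1697.76123.
Error ≈ 1703.8125 − 1697.76123 ≈ 6.051.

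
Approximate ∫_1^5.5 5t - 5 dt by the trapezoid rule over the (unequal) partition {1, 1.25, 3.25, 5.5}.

Subinterval widths: 0.25, 2, 2.25.
f(1) = 0, f(1.25) = 1.25, f(3.25) = 11.25, f(5.5) = 22.5.
On each subinterval the trapezoid contributes (Δt_i/2)·[f(t_{i-1}) + f(t_i)].
Sum = 50.625.

50.625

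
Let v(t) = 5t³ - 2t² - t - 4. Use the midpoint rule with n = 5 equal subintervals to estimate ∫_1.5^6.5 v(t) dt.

1980

Δt = (6.5 − 1.5)/5 = 1.
Midpoints: 2, 3, 4, 5, 6.
v(2) = 26, v(3) = 110, v(4) = 280, v(5) = 566, v(6) = 998.
Sum = Δt · [v(2) + v(3) + v(4) + v(5) + v(6)].
Sum = 1980.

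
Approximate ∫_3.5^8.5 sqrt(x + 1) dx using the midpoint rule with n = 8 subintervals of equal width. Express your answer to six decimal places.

13.157878

Δx = (8.5 − 3.5)/8 = 0.625.
Midpoints: 3.8125, 4.4375, 5.0625, 5.6875, 6.3125, 6.9375, 7.5625, 8.1875.
f(3.8125) ≈ 2.193741, f(4.4375) ≈ 2.331845, f(5.0625) ≈ 2.462214, f(5.6875) ≈ 2.586020, f(6.3125) ≈ 2.704163, f(6.9375) ≈ 2.817357, f(7.5625) ≈ 2.926175, f(8.1875) ≈ 3.031089.
Sum = Δx · [f(3.8125) + f(4.4375) + f(5.0625) + ...].
Sum ≈ 13.157878.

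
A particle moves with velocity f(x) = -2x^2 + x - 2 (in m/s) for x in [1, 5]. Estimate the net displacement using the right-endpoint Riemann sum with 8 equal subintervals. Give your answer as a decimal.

-90

Δx = (5 − 1)/8 = 0.5.
Right endpoints: 1.5, 2, 2.5, 3, 3.5, 4, 4.5, 5.
f(1.5) = -5, f(2) = -8, f(2.5) = -12, f(3) = -17, f(3.5) = -23, f(4) = -30, f(4.5) = -38, f(5) = -47.
Sum = Δx · [f(1.5) + f(2) + f(2.5) + ...].
Sum = -90.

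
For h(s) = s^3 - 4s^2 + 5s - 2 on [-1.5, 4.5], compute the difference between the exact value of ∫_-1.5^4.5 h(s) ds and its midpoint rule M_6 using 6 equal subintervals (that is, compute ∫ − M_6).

0.25

Exact integral: ∫_-1.5^4.5 h(s) ds = 8.25.
M_6 = 8.
Error = 8.25 − 8 = 0.25.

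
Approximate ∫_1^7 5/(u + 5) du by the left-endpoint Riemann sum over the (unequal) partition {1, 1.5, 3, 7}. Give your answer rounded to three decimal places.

4.071

Subinterval widths: 0.5, 1.5, 4.
Left endpoints: 1, 1.5, 3.
f(1) = 5/6, f(1.5) = 10/13, f(3) = 0.625.
Sum = Σ Δu_i · f(u_i).
Sum ≈ 4.071.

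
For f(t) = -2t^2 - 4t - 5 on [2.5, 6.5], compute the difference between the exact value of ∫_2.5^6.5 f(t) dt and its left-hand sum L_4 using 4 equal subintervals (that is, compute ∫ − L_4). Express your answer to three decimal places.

Exact integral: ∫_2.5^6.5 f(t) dt ≈ -264.66667.
L_4 = -222.
Error ≈ -264.66667 − (-222) ≈ -42.667.

-42.667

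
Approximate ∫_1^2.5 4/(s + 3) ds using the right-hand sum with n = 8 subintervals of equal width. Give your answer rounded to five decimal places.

Δs = (2.5 − 1)/8 = 0.1875.
Right endpoints: 1.1875, 1.375, 1.5625, 1.75, 1.9375, 2.125, 2.3125, 2.5.
f(1.1875) = 64/67, f(1.375) = 32/35, f(1.5625) = 64/73, f(1.75) = 16/19, f(1.9375) = 64/79, f(2.125) = 32/41, f(2.3125) = 64/85, f(2.5) = 8/11.
Sum = Δs · [f(1.1875) + f(1.375) + f(1.5625) + ...].
Sum ≈ 1.24859.

1.24859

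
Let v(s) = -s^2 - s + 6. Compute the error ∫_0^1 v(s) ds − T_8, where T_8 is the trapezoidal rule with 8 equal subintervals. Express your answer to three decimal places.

0.003

Exact integral: ∫_0^1 v(s) ds ≈ 5.16667.
T_8 = 5.1640625.
Error ≈ 5.16667 − 5.1640625 ≈ 0.003.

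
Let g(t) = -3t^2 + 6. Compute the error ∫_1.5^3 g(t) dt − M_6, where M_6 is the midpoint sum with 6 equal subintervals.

Exact integral: ∫_1.5^3 g(t) dt = -14.625.
M_6 = -14.6015625.
Error = -14.625 − (-14.6015625) = -0.0234375.

-0.0234375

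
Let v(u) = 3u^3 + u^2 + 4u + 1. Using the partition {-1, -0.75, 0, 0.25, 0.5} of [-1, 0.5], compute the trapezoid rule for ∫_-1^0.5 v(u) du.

-0.49609375

Subinterval widths: 0.25, 0.75, 0.25, 0.25.
v(-1) = -5, v(-0.75) = -2.703125, v(0) = 1, v(0.25) = 2.109375, v(0.5) = 3.625.
On each subinterval the trapezoid contributes (Δu_i/2)·[v(u_{i-1}) + v(u_i)].
Sum = -0.49609375.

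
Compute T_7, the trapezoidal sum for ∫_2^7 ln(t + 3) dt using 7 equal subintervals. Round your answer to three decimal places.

Δt = (7 − 2)/7 = 5/7.
f(2) ≈ 1.609, f(19/7) ≈ 1.743, f(24/7) ≈ 1.861, f(29/7) ≈ 1.966, f(34/7) ≈ 2.061, f(39/7) ≈ 2.148, f(44/7) ≈ 2.228, f(7) ≈ 2.303.
T_7 = (Δt/2)·[f(t_0) + 2f(t_1) + ... + 2f(t_{6}) + f(t_7)].
Sum ≈ 9.974.

9.974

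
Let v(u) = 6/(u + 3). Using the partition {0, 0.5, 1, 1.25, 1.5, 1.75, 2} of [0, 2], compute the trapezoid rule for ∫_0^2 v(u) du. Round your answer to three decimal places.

Subinterval widths: 0.5, 0.5, 0.25, 0.25, 0.25, 0.25.
v(0) = 2, v(0.5) = 12/7, v(1) = 1.5, v(1.25) = 24/17, v(1.5) = 4/3, v(1.75) = 24/19, v(2) = 1.2.
On each subinterval the trapezoid contributes (Δu_i/2)·[v(u_{i-1}) + v(u_i)].
Sum ≈ 3.072.

3.072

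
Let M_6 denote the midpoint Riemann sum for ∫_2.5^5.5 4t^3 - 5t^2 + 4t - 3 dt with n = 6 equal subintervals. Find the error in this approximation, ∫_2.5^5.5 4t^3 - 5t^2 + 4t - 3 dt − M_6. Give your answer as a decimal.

2.6875

Exact integral: ∫_2.5^5.5 f(t) dt = 663.75.
M_6 = 661.0625.
Error = 663.75 − 661.0625 = 2.6875.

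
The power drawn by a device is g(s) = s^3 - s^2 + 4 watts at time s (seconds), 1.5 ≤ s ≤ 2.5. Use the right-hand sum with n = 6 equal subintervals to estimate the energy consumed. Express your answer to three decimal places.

Δs = (2.5 − 1.5)/6 = 1/6.
Right endpoints: 5/3, 11/6, 2, 13/6, 7/3, 2.5.
g(5/3) = 158/27, g(11/6) = 1469/216, g(2) = 8, g(13/6) = 2047/216, g(7/3) = 304/27, g(2.5) = 13.375.
Sum = Δs · [g(5/3) + g(11/6) + g(2) + ...].
Sum ≈ 9.127.

9.127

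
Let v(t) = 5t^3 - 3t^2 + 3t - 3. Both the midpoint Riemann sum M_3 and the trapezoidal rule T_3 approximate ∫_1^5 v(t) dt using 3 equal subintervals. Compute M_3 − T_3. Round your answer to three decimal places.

-74.667

M_3 ≈ 655.11111.
T_3 ≈ 729.77778.
M_3 − T_3 ≈ -74.667.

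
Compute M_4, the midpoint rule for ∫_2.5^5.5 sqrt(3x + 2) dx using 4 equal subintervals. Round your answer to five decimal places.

Δx = (5.5 − 2.5)/4 = 0.75.
Midpoints: 2.875, 3.625, 4.375, 5.125.
f(2.875) ≈ 3.25960, f(3.625) ≈ 3.58818, f(4.375) ≈ 3.88909, f(5.125) ≈ 4.16833.
Sum = Δx · [f(2.875) + f(3.625) + f(4.375) + f(5.125)].
Sum ≈ 11.17890.

11.17890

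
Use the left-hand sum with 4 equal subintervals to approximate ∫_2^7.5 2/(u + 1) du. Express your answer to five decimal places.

Δu = (7.5 − 2)/4 = 1.375.
Left endpoints: 2, 3.375, 4.75, 6.125.
f(2) = 2/3, f(3.375) = 16/35, f(4.75) = 8/23, f(6.125) = 16/57.
Sum = Δu · [f(2) + f(3.375) + f(4.75) + f(6.125)].
Sum ≈ 2.40946.

2.40946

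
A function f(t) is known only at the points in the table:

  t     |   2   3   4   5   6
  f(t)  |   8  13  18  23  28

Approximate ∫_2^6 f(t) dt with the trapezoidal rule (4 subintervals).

72

Δt = 1.
T_4 = (1/2)·[8 + 2·13 + 2·18 + 2·23 + 28] = 72.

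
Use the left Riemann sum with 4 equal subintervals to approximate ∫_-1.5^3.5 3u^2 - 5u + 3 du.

Δu = (3.5 − (-1.5))/4 = 1.25.
Left endpoints: -1.5, -0.25, 1, 2.25.
f(-1.5) = 17.25, f(-0.25) = 4.4375, f(1) = 1, f(2.25) = 6.9375.
Sum = Δu · [f(-1.5) + f(-0.25) + f(1) + f(2.25)].
Sum = 37.03125.

37.03125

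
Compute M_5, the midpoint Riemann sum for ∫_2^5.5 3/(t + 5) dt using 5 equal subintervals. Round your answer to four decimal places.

Δt = (5.5 − 2)/5 = 0.7.
Midpoints: 2.35, 3.05, 3.75, 4.45, 5.15.
f(2.35) = 20/49, f(3.05) = 60/161, f(3.75) = 12/35, f(4.45) = 20/63, f(5.15) = 60/203.
Sum = Δt · [f(2.35) + f(3.05) + f(3.75) + f(4.45) + f(5.15)].
Sum ≈ 1.2157.

1.2157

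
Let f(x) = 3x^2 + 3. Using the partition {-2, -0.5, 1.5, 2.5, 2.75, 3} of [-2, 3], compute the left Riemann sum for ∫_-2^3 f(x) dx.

Subinterval widths: 1.5, 2, 1, 0.25, 0.25.
Left endpoints: -2, -0.5, 1.5, 2.5, 2.75.
f(-2) = 15, f(-0.5) = 3.75, f(1.5) = 9.75, f(2.5) = 21.75, f(2.75) = 25.6875.
Sum = Σ Δx_i · f(x_i).
Sum = 51.609375.

51.609375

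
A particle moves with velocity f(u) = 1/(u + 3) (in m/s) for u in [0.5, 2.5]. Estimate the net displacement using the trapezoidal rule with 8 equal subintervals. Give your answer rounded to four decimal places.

0.4522

Δu = (2.5 − 0.5)/8 = 0.25.
f(0.5) = 2/7, f(0.75) = 4/15, f(1) = 0.25, f(1.25) = 4/17, f(1.5) = 2/9, f(1.75) = 4/19, f(2) = 0.2, f(2.25) = 4/21, f(2.5) = 2/11.
T_8 = (Δu/2)·[f(u_0) + 2f(u_1) + ... + 2f(u_{7}) + f(u_8)].
Sum ≈ 0.4522.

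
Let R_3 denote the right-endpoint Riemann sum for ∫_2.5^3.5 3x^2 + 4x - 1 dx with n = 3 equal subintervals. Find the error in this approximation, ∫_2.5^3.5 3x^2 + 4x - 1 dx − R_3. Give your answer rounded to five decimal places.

-3.72222

Exact integral: ∫_2.5^3.5 f(x) dx = 38.25.
R_3 ≈ 41.9722222.
Error ≈ 38.25 − 41.9722222 ≈ -3.72222.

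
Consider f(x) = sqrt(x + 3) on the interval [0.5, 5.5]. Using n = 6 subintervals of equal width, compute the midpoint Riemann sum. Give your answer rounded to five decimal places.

12.15853

Δx = (5.5 − 0.5)/6 = 5/6.
Midpoints: 11/12, 1.75, 31/12, 41/12, 4.25, 61/12.
f(11/12) ≈ 1.97906, f(1.75) ≈ 2.17945, f(31/12) ≈ 2.36291, f(41/12) ≈ 2.53311, f(4.25) ≈ 2.69258, f(61/12) ≈ 2.84312.
Sum = Δx · [f(11/12) + f(1.75) + f(31/12) + ...].
Sum ≈ 12.15853.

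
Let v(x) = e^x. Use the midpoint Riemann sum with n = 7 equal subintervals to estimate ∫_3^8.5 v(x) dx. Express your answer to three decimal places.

4771.009

Δx = (8.5 − 3)/7 = 11/14.
Midpoints: 95/28, 117/28, 139/28, 5.75, 183/28, 205/28, 227/28.
v(95/28) ≈ 29.751, v(117/28) ≈ 65.273, v(139/28) ≈ 143.206, v(5.75) ≈ 314.191, v(183/28) ≈ 689.326, v(205/28) ≈ 1512.363, v(227/28) ≈ 3318.084.
Sum = Δx · [v(95/28) + v(117/28) + v(139/28) + ...].
Sum ≈ 4771.009.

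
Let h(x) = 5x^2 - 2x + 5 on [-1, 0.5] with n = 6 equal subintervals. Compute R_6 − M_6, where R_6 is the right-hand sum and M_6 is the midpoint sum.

-0.7265625

R_6 = 9.359375.
M_6 = 10.0859375.
R_6 − M_6 = -0.7265625.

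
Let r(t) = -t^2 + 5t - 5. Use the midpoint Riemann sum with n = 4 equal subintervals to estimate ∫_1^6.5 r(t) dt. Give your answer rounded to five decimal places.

-14.71680

Δt = (6.5 − 1)/4 = 1.375.
Midpoints: 1.6875, 3.0625, 4.4375, 5.8125.
r(1.6875) = 0.58984375, r(3.0625) = 0.93359375, r(4.4375) = -2.50390625, r(5.8125) = -9.72265625.
Sum = Δt · [r(1.6875) + r(3.0625) + r(4.4375) + r(5.8125)].
Sum ≈ -14.71680.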